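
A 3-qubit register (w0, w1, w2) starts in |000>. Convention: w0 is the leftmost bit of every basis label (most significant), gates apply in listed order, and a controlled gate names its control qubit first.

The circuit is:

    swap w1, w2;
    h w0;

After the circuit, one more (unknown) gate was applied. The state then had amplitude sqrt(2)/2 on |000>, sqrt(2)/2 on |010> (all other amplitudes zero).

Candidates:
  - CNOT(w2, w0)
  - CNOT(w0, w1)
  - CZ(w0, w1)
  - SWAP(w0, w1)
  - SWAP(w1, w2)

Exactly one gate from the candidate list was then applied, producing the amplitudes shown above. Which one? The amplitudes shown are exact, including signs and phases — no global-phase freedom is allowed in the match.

The unique candidate consistent with the amplitudes is SWAP(w0, w1).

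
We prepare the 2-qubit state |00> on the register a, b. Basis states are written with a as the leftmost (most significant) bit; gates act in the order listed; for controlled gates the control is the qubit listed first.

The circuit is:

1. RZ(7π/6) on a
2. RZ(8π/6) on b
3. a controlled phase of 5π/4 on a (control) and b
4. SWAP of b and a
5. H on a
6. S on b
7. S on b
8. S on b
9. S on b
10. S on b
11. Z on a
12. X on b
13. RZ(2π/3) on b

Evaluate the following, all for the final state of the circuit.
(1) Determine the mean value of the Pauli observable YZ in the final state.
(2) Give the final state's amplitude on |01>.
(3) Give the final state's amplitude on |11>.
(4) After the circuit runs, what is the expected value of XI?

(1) The expectation value of YZ is 0. Key observation: steps 6-9 multiply out to the identity, so the circuit reduces to the remaining gates.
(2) The final state's coefficient on |01> equals -sqrt(2)*exp(I*pi/12)/2.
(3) The amplitude on |11> is sqrt(2)*exp(I*pi/12)/2.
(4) The observable XI averages to -1.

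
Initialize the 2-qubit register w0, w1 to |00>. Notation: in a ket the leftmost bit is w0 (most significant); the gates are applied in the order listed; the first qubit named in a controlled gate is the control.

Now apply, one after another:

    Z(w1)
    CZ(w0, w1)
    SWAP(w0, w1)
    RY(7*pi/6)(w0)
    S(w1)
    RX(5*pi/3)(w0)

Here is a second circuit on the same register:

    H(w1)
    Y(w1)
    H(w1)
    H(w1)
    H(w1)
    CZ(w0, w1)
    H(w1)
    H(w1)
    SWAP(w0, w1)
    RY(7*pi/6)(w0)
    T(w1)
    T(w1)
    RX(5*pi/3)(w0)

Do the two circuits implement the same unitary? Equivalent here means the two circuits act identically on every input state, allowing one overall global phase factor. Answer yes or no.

No — the two circuits implement different unitaries, even allowing a global phase.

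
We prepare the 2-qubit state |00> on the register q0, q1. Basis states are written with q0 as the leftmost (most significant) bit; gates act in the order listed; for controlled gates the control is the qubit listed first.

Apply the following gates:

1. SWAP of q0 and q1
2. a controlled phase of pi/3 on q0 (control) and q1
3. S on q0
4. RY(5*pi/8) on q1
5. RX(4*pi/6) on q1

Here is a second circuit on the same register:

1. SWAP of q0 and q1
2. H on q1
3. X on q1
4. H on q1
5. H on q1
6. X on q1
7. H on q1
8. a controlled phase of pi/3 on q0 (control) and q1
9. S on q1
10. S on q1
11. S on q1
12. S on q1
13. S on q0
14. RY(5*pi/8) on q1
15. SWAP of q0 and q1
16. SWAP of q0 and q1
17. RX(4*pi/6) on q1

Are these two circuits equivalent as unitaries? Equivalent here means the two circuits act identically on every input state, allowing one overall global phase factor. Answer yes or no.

Yes: on every input state the two circuits agree up to one overall phase factor.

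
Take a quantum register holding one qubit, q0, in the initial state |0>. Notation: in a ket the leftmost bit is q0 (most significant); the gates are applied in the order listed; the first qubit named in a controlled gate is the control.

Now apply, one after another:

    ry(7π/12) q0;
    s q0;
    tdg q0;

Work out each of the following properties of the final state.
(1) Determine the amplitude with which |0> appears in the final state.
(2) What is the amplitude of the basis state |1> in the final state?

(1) The amplitude on |0> is -sqrt(2 - sqrt(2))/4 + sqrt(3*sqrt(2) + 6)/4.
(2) The final state's coefficient on |1> equals (sqrt(6 - 3*sqrt(2))/4 + sqrt(sqrt(2) + 2)/4)*exp(I*pi/4).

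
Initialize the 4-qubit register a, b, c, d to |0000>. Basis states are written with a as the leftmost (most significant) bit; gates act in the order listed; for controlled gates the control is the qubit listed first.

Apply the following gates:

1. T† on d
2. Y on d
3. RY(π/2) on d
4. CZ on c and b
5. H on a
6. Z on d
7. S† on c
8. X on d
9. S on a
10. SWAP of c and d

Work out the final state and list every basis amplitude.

The final amplitudes are -I/2 on |0000>, -I/2 on |0010>, 1/2 on |1000>, 1/2 on |1010>, and 0 on every other basis state.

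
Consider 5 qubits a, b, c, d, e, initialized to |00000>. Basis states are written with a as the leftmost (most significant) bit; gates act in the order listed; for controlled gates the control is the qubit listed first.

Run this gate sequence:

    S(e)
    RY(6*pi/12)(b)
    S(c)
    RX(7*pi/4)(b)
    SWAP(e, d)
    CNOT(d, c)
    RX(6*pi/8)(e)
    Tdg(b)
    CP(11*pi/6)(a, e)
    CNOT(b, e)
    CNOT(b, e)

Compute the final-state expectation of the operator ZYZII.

The observable ZYZII averages to -sqrt(2)/2.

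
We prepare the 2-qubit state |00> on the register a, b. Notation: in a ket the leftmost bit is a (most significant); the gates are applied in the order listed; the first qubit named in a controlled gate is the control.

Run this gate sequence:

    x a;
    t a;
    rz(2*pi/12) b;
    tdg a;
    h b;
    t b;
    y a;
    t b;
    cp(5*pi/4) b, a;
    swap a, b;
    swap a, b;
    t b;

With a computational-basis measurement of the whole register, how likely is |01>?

The probability of measuring |01> is 1/2. Key observation: gates 10-11 undo each other exactly, leaving only the rest of the circuit to track.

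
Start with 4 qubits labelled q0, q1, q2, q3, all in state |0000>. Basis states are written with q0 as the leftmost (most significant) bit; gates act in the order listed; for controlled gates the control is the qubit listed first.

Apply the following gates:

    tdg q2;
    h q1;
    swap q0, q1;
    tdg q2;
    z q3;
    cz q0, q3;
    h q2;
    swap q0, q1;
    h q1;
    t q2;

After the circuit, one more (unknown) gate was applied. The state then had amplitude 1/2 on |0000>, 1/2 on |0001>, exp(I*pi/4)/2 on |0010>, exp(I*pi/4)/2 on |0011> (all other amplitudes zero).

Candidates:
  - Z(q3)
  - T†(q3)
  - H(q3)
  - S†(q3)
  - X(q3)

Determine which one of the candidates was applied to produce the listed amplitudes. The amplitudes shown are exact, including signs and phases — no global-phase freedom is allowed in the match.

The applied gate was H(q3).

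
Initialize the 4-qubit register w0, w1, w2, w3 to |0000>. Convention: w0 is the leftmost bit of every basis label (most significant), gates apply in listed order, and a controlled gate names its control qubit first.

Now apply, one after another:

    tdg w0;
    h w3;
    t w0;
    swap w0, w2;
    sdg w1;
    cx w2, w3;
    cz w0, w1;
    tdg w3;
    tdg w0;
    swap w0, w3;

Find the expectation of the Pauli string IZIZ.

In the final state, IZIZ has expectation 1.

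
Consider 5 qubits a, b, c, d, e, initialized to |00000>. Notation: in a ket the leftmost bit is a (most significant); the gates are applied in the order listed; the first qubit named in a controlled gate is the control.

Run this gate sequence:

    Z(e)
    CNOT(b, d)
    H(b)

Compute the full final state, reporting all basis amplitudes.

The resulting statevector has amplitude sqrt(2)/2 on |00000>, sqrt(2)/2 on |01000>, and 0 on every other basis state.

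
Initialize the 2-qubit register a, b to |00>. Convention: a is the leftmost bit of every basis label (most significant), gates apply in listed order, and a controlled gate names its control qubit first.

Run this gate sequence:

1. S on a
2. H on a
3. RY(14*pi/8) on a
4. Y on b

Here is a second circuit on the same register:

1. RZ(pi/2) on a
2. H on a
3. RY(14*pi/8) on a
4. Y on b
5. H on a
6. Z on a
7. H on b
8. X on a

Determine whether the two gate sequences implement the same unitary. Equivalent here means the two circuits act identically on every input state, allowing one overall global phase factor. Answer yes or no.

No, they are not equivalent — no single phase factor reconciles the two unitaries.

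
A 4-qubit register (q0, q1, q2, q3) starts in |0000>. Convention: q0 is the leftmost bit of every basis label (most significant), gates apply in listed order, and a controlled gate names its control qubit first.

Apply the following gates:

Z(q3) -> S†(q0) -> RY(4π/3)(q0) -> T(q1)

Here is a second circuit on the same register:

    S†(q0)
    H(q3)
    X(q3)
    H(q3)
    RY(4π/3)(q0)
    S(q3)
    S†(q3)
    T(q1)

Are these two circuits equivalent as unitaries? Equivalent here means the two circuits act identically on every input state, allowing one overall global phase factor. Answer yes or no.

Yes — the two circuits implement the same unitary up to a global phase.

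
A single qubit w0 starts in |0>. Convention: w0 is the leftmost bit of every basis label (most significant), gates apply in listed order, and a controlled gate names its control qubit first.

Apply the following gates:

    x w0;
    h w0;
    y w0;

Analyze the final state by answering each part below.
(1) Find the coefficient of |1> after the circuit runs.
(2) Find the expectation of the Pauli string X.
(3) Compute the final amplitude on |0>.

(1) |1> carries amplitude sqrt(2)*I/2 in the final state.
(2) The expectation value of X is 1.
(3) The amplitude on |0> is sqrt(2)*I/2.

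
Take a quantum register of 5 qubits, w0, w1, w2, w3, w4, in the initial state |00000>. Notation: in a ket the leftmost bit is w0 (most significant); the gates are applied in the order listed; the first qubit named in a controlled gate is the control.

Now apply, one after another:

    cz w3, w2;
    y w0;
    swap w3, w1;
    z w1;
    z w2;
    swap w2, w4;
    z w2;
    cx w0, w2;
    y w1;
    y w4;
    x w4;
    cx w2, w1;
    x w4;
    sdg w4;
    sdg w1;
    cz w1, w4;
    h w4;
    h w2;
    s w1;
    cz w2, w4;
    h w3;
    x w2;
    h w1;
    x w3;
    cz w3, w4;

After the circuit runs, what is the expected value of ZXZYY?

The expectation value of ZXZYY is -1.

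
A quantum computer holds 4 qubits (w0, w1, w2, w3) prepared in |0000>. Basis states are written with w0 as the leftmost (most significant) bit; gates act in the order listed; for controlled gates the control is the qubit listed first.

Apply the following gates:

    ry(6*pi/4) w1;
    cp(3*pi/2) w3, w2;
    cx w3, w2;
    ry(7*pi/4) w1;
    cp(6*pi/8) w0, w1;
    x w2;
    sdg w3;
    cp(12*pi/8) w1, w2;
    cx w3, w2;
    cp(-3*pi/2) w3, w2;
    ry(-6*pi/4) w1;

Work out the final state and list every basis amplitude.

The resulting statevector has amplitude -sqrt(sqrt(2) + 2)/4 + sqrt(2 - sqrt(2))/4 + I*sqrt(2 - sqrt(2))/4 + I*sqrt(sqrt(2) + 2)/4 on |0010>, -sqrt(sqrt(2) + 2)/4 + sqrt(2 - sqrt(2))/4 - I*sqrt(sqrt(2) + 2)/4 - I*sqrt(2 - sqrt(2))/4 on |0110>, and 0 on every other basis state.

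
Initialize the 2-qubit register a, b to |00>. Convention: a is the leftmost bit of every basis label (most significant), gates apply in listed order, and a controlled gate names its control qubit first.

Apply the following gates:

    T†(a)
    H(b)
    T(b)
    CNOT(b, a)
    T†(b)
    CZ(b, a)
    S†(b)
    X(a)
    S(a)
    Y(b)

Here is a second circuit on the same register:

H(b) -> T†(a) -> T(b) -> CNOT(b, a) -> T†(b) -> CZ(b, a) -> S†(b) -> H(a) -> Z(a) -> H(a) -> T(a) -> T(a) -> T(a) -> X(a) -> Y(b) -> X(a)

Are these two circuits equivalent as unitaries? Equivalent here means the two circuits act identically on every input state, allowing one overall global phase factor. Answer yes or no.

No — the two circuits implement different unitaries, even allowing a global phase.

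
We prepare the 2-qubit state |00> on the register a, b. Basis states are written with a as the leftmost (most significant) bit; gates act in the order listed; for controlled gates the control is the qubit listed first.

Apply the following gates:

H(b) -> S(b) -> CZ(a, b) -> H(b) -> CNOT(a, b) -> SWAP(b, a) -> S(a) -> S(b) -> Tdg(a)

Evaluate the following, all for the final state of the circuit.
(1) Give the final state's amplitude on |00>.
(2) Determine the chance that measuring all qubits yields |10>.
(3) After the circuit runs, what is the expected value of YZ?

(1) The final state's coefficient on |00> equals 1/2 + I/2.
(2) A full measurement returns |10> with probability 1/2.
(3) The observable YZ averages to -sqrt(2)/2.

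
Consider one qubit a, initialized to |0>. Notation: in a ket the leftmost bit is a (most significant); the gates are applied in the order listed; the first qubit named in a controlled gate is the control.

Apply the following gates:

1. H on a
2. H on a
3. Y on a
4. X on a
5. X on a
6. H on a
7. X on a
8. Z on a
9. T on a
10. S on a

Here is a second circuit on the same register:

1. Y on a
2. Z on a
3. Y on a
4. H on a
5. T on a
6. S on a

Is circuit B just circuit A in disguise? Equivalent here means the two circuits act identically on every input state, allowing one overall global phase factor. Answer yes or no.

No: there is an input state on which the two circuits produce genuinely different outputs (not merely differing by a phase).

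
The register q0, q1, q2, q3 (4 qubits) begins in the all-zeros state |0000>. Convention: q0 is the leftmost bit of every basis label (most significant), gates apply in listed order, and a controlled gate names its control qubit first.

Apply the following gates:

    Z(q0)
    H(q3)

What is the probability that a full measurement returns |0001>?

A full measurement returns |0001> with probability 1/2.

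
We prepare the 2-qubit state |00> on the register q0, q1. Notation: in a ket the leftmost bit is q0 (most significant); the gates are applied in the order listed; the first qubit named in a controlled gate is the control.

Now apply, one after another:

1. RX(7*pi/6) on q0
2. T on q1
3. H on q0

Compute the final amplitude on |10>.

|10> carries amplitude (1 - I)*(-sqrt(3) + I)/4 in the final state.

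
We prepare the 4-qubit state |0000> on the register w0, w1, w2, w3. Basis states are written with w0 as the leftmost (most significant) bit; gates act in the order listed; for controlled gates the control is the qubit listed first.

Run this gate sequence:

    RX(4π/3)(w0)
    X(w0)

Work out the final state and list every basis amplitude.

The resulting statevector has amplitude -sqrt(3)*I/2 on |0000>, -1/2 on |1000>, and 0 on every other basis state.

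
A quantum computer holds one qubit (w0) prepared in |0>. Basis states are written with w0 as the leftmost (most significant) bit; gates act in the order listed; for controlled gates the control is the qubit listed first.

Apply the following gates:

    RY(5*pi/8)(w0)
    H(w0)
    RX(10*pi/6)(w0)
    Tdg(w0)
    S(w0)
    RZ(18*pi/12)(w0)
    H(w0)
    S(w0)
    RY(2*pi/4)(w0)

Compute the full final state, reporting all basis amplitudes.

After the circuit, the state carries amplitude -sqrt(6)*sin(5*pi/16)/8 - sqrt(2)*sin(5*pi/16)/8 - sqrt(2)*cos(5*pi/16)/8 + sqrt(6)*cos(5*pi/16)/8 - sqrt(6)*I*sin(5*pi/16)/8 + sqrt(6)*I*exp(-3*I*pi/4)*sin(5*pi/16)/8 + sqrt(6)*I*exp(-3*I*pi/4)*cos(5*pi/16)/8 + sqrt(2)*exp(-3*I*pi/4)*sin(5*pi/16)/8 + sqrt(2)*I*exp(-3*I*pi/4)*sin(5*pi/16)/8 - sqrt(2)*I*exp(-3*I*pi/4)*cos(5*pi/16)/8 - sqrt(2)*exp(-3*I*pi/4)*cos(5*pi/16)/8 + sqrt(2)*I*cos(5*pi/16)/8 - sqrt(6)*exp(-3*I*pi/4)*cos(5*pi/16)/8 + sqrt(2)*I*sin(5*pi/16)/8 + sqrt(6)*I*cos(5*pi/16)/8 - sqrt(6)*exp(-3*I*pi/4)*sin(5*pi/16)/8 on |0>, -sqrt(6)*sin(5*pi/16)/8 + sqrt(2)*cos(5*pi/16)/8 + sqrt(2)*sin(5*pi/16)/8 + sqrt(6)*cos(5*pi/16)/8 - sqrt(6)*I*cos(5*pi/16)/8 + sqrt(2)*I*exp(-3*I*pi/4)*sin(5*pi/16)/8 + sqrt(2)*exp(-3*I*pi/4)*cos(5*pi/16)/8 - sqrt(2)*I*exp(-3*I*pi/4)*cos(5*pi/16)/8 + sqrt(2)*I*cos(5*pi/16)/8 - sqrt(2)*exp(-3*I*pi/4)*sin(5*pi/16)/8 - sqrt(6)*I*exp(-3*I*pi/4)*cos(5*pi/16)/8 - sqrt(6)*exp(-3*I*pi/4)*cos(5*pi/16)/8 + sqrt(2)*I*sin(5*pi/16)/8 - sqrt(6)*I*exp(-3*I*pi/4)*sin(5*pi/16)/8 - sqrt(6)*exp(-3*I*pi/4)*sin(5*pi/16)/8 + sqrt(6)*I*sin(5*pi/16)/8 on |1>.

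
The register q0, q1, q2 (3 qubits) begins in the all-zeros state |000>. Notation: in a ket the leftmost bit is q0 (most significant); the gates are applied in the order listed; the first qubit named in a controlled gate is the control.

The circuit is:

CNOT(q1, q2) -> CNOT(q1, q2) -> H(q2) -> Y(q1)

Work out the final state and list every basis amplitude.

After the circuit, the state carries amplitude sqrt(2)*I/2 on |010>, sqrt(2)*I/2 on |011>, and 0 on every other basis state. Key observation: steps 1-2 multiply out to the identity, so the circuit reduces to the remaining gates.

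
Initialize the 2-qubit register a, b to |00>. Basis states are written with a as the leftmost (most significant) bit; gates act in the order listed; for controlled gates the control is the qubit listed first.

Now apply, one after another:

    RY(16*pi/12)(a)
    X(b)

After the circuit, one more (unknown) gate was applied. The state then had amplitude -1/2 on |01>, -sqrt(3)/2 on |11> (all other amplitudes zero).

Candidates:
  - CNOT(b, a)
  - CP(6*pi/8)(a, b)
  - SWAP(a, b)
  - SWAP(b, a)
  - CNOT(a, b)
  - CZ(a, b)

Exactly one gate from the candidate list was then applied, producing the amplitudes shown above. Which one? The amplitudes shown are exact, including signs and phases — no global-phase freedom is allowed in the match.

The unique candidate consistent with the amplitudes is CZ(a, b).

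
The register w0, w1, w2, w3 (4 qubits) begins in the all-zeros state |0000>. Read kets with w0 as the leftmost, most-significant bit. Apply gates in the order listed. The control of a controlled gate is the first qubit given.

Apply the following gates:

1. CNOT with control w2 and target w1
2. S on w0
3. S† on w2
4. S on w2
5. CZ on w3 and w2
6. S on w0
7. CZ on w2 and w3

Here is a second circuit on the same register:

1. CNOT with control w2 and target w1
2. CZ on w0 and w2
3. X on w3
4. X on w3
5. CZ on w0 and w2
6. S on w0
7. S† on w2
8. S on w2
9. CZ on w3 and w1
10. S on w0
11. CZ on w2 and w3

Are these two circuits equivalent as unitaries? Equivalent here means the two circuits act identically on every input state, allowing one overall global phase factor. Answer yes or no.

No — the two circuits implement different unitaries, even allowing a global phase.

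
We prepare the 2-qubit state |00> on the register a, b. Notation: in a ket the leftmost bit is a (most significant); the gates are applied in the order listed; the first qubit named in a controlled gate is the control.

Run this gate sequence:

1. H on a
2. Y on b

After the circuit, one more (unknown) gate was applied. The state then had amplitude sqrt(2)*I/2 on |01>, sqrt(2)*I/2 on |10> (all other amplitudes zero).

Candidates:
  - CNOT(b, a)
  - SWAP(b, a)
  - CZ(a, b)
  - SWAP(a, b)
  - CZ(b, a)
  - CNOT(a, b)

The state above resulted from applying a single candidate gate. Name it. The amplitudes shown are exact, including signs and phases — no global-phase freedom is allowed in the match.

The applied gate was CNOT(a, b).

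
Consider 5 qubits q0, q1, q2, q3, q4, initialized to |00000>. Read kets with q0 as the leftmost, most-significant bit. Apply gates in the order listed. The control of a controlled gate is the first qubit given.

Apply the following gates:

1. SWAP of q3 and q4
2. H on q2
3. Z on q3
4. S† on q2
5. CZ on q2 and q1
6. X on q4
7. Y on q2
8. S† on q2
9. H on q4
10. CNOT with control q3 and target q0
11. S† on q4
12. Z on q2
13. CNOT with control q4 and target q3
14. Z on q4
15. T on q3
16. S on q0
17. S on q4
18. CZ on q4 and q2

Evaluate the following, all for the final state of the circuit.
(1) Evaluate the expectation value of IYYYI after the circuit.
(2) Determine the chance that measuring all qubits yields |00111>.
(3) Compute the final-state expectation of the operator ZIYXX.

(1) The observable IYYYI averages to 0.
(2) Outcome |00111> occurs with probability 1/4.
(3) In the final state, ZIYXX has expectation -sqrt(2)/2.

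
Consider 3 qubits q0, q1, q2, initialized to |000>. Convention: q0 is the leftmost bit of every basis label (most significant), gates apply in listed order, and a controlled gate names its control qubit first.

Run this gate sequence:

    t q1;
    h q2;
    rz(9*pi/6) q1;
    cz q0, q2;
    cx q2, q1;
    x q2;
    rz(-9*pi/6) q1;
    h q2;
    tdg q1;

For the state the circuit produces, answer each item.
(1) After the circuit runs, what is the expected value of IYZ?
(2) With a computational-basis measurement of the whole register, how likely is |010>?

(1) The expectation value of IYZ is sqrt(2)/2.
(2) The probability of measuring |010> is 1/4.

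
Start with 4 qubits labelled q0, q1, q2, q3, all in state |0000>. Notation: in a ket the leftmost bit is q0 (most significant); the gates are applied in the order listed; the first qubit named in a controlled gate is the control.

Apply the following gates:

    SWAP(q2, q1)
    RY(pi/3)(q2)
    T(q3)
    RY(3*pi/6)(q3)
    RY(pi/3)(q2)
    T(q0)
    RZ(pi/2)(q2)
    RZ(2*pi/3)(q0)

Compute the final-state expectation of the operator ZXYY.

The expectation value of ZXYY is 0.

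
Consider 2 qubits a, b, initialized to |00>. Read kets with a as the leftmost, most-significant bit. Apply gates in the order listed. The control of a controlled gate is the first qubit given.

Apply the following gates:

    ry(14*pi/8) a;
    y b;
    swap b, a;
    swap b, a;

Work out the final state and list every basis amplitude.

After the circuit, the state carries amplitude 0 on |00>, -I*sqrt(sqrt(2) + 2)/2 on |01>, 0 on |10>, I*sqrt(2 - sqrt(2))/2 on |11>. Key observation: gates 3-4 undo each other exactly, leaving only the rest of the circuit to track.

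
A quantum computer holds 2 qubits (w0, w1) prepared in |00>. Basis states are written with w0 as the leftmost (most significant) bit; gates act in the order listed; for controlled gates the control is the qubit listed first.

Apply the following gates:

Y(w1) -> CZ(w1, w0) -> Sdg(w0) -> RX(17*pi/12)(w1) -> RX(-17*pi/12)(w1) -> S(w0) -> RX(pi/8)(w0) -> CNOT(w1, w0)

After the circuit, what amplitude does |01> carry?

The amplitude on |01> is sin(pi/16). Key observation: gates 3-6 undo each other exactly, leaving only the rest of the circuit to track.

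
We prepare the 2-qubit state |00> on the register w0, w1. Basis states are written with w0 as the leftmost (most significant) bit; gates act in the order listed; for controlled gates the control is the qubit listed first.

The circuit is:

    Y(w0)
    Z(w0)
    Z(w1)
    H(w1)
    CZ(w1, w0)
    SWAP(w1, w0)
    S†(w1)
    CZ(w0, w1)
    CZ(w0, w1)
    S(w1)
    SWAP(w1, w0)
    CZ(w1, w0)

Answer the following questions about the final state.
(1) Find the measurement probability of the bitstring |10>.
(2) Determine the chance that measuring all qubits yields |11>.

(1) The probability of measuring |10> is 1/2. Key observation: the block from step 5 through step 12 cancels to the identity and can be dropped.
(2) A full measurement returns |11> with probability 1/2.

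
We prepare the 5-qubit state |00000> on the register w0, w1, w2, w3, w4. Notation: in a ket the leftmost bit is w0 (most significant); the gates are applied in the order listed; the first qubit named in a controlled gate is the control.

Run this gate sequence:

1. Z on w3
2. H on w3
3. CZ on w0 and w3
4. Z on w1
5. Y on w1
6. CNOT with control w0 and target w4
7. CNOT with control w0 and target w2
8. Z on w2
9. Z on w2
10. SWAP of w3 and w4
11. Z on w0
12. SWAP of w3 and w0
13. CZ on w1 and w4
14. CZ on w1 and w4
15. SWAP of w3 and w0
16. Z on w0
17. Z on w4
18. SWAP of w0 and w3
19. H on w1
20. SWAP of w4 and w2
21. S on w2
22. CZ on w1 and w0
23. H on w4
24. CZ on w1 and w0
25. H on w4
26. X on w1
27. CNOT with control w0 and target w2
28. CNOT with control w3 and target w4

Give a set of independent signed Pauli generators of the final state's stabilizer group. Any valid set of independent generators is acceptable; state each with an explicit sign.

The final state is stabilized by the group generated by -IXIII, -IIYII, +ZIIII, +IIIZI, +IIIIZ; other independent generating sets are equally valid. Key observation: the block from step 11 through step 16 cancels to the identity and can be dropped.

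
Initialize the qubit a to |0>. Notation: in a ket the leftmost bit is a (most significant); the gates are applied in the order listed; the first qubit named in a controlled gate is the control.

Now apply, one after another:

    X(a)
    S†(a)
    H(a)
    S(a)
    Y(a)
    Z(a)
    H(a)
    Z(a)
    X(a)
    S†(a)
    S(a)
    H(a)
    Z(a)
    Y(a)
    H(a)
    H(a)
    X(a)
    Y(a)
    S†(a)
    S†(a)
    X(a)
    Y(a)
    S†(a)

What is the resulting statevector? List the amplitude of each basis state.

The final amplitudes are -sqrt(2)/2 on |0>, -sqrt(2)/2 on |1>.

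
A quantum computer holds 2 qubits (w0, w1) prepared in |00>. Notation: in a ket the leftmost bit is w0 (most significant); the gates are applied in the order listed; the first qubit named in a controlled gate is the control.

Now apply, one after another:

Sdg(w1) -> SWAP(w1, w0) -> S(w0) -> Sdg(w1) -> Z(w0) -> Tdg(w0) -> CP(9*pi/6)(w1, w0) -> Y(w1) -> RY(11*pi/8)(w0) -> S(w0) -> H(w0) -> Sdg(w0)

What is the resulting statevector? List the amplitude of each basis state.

After the circuit, the state carries amplitude 0 on |00>, -sqrt(2)*exp(3*I*pi/16)/2 on |01>, 0 on |10>, -sqrt(2)*(sin(3*pi/16) + I*cos(3*pi/16))/2 on |11>.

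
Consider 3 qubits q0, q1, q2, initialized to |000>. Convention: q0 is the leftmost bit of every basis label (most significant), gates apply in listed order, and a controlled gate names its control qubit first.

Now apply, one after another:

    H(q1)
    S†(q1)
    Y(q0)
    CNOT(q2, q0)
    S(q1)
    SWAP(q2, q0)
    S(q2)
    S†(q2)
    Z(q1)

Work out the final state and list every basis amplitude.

After the circuit, the state carries amplitude sqrt(2)*I/2 on |001>, -sqrt(2)*I/2 on |011>, and 0 on every other basis state. Key observation: the block from step 7 through step 8 cancels to the identity and can be dropped.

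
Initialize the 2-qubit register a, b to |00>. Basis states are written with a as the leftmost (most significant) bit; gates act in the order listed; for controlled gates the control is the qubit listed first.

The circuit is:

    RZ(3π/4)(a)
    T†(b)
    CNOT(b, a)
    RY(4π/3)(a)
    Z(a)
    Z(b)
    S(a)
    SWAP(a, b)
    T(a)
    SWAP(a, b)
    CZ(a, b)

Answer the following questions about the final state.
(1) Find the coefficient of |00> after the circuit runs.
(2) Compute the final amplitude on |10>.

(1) The final state's coefficient on |00> equals exp(5*I*pi/8)/2.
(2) |10> carries amplitude -sqrt(3)*exp(I*pi/8)/2 in the final state.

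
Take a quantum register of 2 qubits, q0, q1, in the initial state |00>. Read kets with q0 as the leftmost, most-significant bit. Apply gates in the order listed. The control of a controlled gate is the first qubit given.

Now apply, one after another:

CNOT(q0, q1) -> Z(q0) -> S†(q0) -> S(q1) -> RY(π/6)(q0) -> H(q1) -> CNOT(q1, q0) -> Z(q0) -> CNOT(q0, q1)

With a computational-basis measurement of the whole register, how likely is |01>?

The probability of measuring |01> is 1/4 - sqrt(3)/8.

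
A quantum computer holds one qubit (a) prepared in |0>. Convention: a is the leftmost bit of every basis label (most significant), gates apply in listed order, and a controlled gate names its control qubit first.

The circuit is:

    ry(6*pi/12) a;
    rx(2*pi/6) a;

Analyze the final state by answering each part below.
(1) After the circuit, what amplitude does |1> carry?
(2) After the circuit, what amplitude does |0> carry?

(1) The final state's coefficient on |1> equals sqrt(6)/4 - sqrt(2)*I/4.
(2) The final state's coefficient on |0> equals sqrt(6)/4 - sqrt(2)*I/4.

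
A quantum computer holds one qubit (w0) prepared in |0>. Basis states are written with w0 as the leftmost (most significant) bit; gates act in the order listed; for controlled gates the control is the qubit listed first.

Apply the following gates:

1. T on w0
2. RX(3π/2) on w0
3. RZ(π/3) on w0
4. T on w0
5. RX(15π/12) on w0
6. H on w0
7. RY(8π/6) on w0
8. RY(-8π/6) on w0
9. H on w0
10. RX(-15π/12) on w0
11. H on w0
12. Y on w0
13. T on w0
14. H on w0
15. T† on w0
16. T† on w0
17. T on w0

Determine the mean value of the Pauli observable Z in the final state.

The observable Z averages to 1/4 - sqrt(3)/4. Key observation: steps 5-10 multiply out to the identity, so the circuit reduces to the remaining gates.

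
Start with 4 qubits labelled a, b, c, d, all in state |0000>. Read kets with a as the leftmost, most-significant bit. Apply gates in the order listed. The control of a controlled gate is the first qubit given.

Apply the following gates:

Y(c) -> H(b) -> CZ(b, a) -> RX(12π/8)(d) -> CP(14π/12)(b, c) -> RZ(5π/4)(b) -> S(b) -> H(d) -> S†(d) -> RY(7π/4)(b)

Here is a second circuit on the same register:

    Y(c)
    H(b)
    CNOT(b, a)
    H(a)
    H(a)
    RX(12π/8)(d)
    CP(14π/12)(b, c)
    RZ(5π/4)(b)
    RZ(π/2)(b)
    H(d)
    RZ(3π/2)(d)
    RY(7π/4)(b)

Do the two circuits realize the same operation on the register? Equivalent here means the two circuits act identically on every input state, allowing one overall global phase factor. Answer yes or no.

No, they are not equivalent — no single phase factor reconciles the two unitaries.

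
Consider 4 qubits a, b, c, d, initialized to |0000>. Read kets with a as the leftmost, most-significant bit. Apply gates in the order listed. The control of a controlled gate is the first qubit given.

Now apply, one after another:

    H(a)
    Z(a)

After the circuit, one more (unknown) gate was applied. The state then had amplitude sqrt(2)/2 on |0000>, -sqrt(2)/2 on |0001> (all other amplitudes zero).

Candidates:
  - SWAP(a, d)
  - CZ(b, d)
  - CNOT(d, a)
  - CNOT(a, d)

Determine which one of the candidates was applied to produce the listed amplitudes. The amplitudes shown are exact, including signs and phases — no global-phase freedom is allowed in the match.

It was SWAP(a, d) that produced the state shown.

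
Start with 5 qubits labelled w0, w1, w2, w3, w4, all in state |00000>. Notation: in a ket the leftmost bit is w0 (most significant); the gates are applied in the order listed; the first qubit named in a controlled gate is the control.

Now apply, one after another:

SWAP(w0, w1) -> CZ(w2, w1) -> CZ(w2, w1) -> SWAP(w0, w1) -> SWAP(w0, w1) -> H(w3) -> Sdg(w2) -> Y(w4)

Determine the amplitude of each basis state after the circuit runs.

The final amplitudes are sqrt(2)*I/2 on |00001>, sqrt(2)*I/2 on |00011>, and 0 on every other basis state. Key observation: the block from step 1 through step 4 cancels to the identity and can be dropped.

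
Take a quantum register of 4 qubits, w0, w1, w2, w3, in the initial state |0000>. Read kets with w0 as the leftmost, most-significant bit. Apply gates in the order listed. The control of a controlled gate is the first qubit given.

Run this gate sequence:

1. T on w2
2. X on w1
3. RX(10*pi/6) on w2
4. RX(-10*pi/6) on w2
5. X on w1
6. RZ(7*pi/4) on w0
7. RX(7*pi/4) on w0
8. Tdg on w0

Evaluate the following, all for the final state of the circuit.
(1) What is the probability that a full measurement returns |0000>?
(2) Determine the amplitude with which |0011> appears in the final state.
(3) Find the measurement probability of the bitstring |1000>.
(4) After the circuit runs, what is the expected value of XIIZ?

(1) The probability of measuring |0000> is sqrt(2)/4 + 1/2. Key observation: gates 2-5 undo each other exactly, leaving only the rest of the circuit to track.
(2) |0011> carries amplitude 0 in the final state.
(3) The probability of measuring |1000> is 1/2 - sqrt(2)/4.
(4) In the final state, XIIZ has expectation 1/2.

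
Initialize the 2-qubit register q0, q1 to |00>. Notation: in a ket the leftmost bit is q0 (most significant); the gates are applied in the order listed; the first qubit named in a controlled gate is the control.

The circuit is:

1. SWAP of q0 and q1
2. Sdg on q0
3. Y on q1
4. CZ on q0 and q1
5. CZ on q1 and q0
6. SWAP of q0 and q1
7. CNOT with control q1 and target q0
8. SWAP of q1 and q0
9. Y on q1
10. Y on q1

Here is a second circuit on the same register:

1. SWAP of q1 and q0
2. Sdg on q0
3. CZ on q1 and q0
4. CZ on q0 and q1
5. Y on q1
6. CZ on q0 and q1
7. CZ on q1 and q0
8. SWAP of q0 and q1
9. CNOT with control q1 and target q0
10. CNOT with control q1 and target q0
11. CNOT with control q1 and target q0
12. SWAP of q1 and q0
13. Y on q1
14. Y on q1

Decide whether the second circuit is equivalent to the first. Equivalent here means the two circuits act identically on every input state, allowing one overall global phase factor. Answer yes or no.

Yes: on every input state the two circuits agree up to one overall phase factor.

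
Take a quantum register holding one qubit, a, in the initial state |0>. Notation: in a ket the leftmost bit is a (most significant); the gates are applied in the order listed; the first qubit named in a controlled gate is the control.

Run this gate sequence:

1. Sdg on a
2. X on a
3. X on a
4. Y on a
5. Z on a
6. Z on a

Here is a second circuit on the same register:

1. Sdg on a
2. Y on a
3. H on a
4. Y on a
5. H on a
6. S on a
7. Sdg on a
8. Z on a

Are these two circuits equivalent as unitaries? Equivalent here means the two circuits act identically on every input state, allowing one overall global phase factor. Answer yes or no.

No: there is an input state on which the two circuits produce genuinely different outputs (not merely differing by a phase).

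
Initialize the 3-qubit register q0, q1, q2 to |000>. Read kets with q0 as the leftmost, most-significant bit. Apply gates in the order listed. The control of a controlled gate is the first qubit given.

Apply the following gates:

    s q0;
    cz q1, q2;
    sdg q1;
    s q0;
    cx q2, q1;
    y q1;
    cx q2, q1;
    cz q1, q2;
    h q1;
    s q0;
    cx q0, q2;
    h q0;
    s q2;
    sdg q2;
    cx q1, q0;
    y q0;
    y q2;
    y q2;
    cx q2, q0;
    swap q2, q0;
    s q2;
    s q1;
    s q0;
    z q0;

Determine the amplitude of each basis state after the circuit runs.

After the circuit, the state carries amplitude 1/2 on |000>, -I/2 on |001>, -I/2 on |010>, -1/2 on |011>, 0 on |100>, 0 on |101>, 0 on |110>, 0 on |111>.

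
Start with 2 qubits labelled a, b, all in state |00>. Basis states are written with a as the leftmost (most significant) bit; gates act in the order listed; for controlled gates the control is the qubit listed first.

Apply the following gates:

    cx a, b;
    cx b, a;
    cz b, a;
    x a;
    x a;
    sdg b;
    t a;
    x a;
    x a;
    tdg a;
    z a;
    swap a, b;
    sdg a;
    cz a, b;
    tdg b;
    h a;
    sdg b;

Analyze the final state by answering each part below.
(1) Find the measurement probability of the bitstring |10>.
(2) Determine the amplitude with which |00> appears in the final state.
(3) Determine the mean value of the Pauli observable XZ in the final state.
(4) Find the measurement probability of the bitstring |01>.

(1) The probability of measuring |10> is 1/2.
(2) The final state's coefficient on |00> equals sqrt(2)/2.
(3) In the final state, XZ has expectation 1.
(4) Outcome |01> occurs with probability 0.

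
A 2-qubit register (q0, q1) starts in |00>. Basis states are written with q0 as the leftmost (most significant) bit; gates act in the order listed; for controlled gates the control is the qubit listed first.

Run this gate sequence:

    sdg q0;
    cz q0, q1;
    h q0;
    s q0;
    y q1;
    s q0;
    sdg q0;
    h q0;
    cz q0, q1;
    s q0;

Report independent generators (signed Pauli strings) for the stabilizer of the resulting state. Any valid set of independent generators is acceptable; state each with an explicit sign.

One valid set of independent stabilizer generators is -XI, -IZ (any independent generating set of the same group is equally correct).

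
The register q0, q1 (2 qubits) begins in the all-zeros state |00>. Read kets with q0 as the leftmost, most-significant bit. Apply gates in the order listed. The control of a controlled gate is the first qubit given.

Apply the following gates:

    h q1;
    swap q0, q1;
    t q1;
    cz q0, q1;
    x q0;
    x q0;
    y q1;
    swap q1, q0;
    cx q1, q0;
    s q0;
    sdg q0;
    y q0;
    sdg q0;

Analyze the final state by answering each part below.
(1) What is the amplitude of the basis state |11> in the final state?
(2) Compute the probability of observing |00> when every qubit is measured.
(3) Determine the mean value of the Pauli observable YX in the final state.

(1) The final state's coefficient on |11> equals sqrt(2)*I/2.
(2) Outcome |00> occurs with probability 1/2.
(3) The observable YX averages to 1.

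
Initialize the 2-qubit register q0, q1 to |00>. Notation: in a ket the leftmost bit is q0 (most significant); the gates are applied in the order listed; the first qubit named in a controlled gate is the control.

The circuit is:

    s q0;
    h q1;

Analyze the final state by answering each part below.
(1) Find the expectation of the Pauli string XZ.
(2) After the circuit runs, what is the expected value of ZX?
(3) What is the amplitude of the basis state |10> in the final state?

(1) The observable XZ averages to 0.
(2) The expectation value of ZX is 1.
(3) The amplitude on |10> is 0.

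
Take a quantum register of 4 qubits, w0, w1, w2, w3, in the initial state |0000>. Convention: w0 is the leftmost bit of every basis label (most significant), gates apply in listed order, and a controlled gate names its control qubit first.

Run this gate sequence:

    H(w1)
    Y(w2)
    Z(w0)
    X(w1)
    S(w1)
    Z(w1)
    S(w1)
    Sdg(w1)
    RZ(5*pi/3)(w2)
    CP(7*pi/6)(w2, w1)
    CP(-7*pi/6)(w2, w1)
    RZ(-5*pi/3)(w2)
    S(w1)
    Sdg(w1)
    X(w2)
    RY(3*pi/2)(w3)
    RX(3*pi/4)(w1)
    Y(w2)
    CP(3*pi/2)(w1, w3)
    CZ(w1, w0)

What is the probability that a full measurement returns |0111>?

Outcome |0111> occurs with probability sqrt(2)/8 + 1/4.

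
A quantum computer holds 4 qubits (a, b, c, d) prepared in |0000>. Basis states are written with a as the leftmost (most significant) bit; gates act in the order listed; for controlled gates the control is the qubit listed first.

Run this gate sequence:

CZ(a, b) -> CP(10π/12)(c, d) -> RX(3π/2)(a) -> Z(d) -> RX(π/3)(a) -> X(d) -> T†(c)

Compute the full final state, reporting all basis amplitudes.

The resulting statevector has amplitude -sqrt(6)/4 - sqrt(2)/4 on |0001>, I*(-sqrt(6) + sqrt(2))/4 on |1001>, and 0 on every other basis state.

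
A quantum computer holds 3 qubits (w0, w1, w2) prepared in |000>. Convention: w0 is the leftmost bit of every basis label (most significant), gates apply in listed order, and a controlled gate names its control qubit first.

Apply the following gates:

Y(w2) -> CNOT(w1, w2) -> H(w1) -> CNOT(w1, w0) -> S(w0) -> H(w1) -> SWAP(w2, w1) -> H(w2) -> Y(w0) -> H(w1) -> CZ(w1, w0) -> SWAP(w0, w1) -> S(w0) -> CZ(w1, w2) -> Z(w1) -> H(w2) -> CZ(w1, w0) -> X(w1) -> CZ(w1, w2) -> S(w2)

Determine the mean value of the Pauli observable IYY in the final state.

The observable IYY averages to 1.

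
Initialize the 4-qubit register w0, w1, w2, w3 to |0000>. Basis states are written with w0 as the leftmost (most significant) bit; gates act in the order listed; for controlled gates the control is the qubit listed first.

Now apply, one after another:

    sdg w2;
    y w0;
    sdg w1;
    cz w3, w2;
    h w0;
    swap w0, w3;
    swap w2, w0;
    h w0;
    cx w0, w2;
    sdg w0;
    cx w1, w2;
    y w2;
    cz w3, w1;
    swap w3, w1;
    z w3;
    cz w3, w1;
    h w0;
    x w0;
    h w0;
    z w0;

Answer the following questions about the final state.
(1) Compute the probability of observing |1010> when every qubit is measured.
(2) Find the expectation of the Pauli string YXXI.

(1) The probability of measuring |1010> is 0. Key observation: gates 17-20 undo each other exactly, leaving only the rest of the circuit to track.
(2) The observable YXXI averages to -1.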